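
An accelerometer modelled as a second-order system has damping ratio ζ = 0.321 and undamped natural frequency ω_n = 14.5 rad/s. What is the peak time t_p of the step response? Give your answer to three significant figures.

t_p ≈ 0.229 s

The damped frequency is ω_d = ω_n√(1−ζ²) = 14.5·√(1−0.103) = 13.7 rad/s.
Peak time t_p = π/ω_d = π/13.7 = 0.229 s.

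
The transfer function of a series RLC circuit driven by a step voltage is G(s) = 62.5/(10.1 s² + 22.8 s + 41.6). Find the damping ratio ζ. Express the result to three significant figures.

ζ ≈ 0.556

Dividing through by 10.1: denominator becomes s² + 2.257 s + 4.119.
So ω_n = √4.119 = 2.03 rad/s and ζ = 2.257/(2·2.03) = 0.556.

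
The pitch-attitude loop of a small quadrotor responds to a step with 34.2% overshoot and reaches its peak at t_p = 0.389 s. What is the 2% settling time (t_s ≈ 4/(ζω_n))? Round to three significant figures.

t_s ≈ 1.45 s

The overshoot fixes ζ = −ln(OS)/√(π²+ln²(OS)) = 0.323.
t_p = π/ω_d ⇒ ω_d = 8.08 rad/s; then ω_n = ω_d/√(1−ζ²) = 8.53 rad/s.
t_s ≈ 4/(ζω_n) = 4/(0.323·8.53) = 1.45 s.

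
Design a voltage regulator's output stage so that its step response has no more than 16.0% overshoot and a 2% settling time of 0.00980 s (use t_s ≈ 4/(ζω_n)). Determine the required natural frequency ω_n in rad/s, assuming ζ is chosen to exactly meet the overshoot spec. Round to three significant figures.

ω_n ≈ 810 rad/s

ζ = −ln(OS)/√(π² + (ln OS)²). With OS = 0.160, ln OS = −1.833 and ζ = 1.833/3.637 = 0.504.
Then ω_n = 4/(ζ t_s) = 4/(0.504 × 0.00980) = 810 rad/s.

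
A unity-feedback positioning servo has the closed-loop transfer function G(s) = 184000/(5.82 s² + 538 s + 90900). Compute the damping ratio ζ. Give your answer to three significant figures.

Dividing through by 5.82: denominator becomes s² + 92.44 s + 15620.
So ω_n = √15620 = 125 rad/s and ζ = 92.44/(2·125) = 0.370.

ζ ≈ 0.370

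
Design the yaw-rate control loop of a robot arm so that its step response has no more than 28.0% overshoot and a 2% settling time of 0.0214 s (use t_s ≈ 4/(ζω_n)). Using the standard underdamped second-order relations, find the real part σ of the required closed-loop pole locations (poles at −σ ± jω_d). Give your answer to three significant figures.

σ ≈ 187

The settling-time spec alone fixes σ = ζω_n = 4/t_s = 4/0.0214 = 187.
(Overshoot then fixes ζ = 0.376 and hence ω_d = σ·√(1−ζ²)/ζ = 461 rad/s.)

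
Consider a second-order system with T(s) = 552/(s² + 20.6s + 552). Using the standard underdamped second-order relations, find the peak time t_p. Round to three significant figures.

t_p ≈ 0.149 s

Matching coefficients with s² + 2ζω_n s + ω_n² gives ω_n² = 552 ⇒ ω_n = 23.5 rad/s, and ζ = 20.6/(2ω_n) = 0.438.
ω_d = ω_n√(1−ζ²) = 21.1 rad/s. Then t_p = π/ω_d = 0.149 s.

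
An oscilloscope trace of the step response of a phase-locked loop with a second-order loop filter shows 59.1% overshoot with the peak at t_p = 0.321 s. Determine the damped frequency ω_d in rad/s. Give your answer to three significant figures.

t_p = π/ω_d, so ω_d = π/0.321 = 9.79 rad/s.

ω_d ≈ 9.79 rad/s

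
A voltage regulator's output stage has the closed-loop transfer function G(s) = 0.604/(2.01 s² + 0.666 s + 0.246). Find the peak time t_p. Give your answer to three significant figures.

Dividing through by 2.01: denominator becomes s² + 0.3313 s + 0.1224.
So ω_n = √0.1224 = 0.350 rad/s and ζ = 0.3313/(2·0.350) = 0.474.
The damped frequency ω_d = ω_n√(1−ζ²) = 0.308 rad/s. t_p = π/ω_d = 10.2 s.

t_p ≈ 10.2 s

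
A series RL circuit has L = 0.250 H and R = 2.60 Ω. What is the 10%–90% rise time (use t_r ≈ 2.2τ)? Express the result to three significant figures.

t_r ≈ 0.212 s

τ = L/R = 0.250/2.60 = 0.0962 s.
t_r ≈ 2.2τ = 0.212 s.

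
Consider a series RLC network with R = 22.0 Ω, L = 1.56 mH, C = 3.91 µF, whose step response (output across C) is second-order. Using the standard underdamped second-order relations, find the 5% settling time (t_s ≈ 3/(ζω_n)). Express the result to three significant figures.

For a series RLC circuit (capacitor voltage as output), ω_n = 1/√(LC) = 1/√(1.56 mH · 3.91 µF) = 12800 rad/s.
ζ = (R/2)·√(C/L) = (22.0/2)·√(3.91 µF/1.56 mH) = 0.551.
t_s ≈ 3/(ζω_n) = 0.000425 s.

t_s ≈ 0.000425 s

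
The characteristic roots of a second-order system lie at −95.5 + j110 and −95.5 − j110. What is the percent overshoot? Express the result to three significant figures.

%OS ≈ 6.54%

With σ = 95.5, ω_d = 110: ω_n = √(σ²+ω_d²) = 146 rad/s, ζ = σ/ω_n = 0.656.
Overshoot: exp(−π·0.656/√(1−0.656²)) = 0.0654, i.e. 6.54%.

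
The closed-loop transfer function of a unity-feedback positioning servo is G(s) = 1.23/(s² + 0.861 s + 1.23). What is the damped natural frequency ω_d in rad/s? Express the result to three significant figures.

ω_n = √1.23 = 1.11 rad/s; ζ = 0.861/(2·1.11) = 0.388.
ω_d = 1.11·√(1 − 0.388²) = 1.02 rad/s.

ω_d ≈ 1.02 rad/s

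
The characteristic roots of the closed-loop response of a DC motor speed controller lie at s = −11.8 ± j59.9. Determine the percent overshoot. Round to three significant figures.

With σ = 11.8, ω_d = 59.9: ω_n = √(σ²+ω_d²) = 61.1 rad/s, ζ = σ/ω_n = 0.193.
Overshoot: exp(−π·0.193/√(1−0.193²)) = 0.539, i.e. 53.9%.

%OS ≈ 53.9%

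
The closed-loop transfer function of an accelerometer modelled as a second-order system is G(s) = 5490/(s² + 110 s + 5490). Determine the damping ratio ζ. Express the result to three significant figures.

Comparing the denominator to s² + 2ζω_n s + ω_n²: ω_n = √5490 = 74.1 rad/s, and 2ζω_n = 110 so ζ = 110/(2·74.1) = 0.742.

ζ ≈ 0.742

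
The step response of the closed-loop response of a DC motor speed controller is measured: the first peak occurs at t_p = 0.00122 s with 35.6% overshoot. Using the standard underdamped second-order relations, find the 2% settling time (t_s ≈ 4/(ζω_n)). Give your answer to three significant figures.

t_s ≈ 0.00472 s

From the overshoot, ζ = −ln(OS)/√(π²+ln²(OS)) = 0.312.
From t_p = π/ω_d, ω_d = π/0.00122 = 2580 rad/s, so ω_n = ω_d/√(1−ζ²) = 2710 rad/s.
t_s ≈ 4/(ζω_n) = 4/(0.312·2710) = 0.00472 s.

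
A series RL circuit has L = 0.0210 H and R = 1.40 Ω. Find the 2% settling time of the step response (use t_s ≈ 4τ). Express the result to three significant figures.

τ = L/R = 0.0210/1.40 = 0.0150 s.
t_s ≈ 4τ = 0.0600 s.

t_s ≈ 0.0600 s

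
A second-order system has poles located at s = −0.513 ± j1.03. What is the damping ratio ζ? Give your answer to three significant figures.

ζ ≈ 0.446

The poles are at −σ ± jω_d with σ = 0.513 and ω_d = 1.03, so ω_n = √(σ²+ω_d²) = 1.15 rad/s and ζ = σ/ω_n = 0.446.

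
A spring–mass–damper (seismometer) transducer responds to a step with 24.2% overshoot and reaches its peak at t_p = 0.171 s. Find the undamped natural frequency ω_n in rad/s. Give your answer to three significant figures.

ω_n ≈ 20.2 rad/s

The overshoot fixes ζ = −ln(OS)/√(π²+ln²(OS)) = 0.412.
t_p = π/ω_d ⇒ ω_d = 18.4 rad/s; then ω_n = ω_d/√(1−ζ²) = 20.2 rad/s.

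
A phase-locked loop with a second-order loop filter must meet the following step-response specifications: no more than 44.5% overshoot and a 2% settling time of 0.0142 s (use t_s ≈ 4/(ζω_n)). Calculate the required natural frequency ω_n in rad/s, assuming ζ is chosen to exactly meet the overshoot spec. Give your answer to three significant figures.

ζ = −ln(OS)/√(π² + (ln OS)²). With OS = 0.445, ln OS = −0.8097 and ζ = 0.8097/3.244 = 0.250.
Then ω_n = 4/(ζ t_s) = 4/(0.250 × 0.0142) = 1130 rad/s.

ω_n ≈ 1130 rad/s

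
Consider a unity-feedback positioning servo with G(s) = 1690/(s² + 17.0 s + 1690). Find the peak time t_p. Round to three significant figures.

Matching coefficients with s² + 2ζω_n s + ω_n² gives ω_n² = 1690 ⇒ ω_n = 41.1 rad/s, and ζ = 17.0/(2ω_n) = 0.207.
ω_d = ω_n√(1−ζ²) = 40.2 rad/s. Then t_p = π/ω_d = 0.0781 s.

t_p ≈ 0.0781 s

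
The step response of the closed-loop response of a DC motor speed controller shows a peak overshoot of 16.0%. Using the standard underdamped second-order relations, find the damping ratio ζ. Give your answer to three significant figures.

From %OS = 100·exp(−πζ/√(1−ζ²)), invert to get ζ = −ln(OS)/√(π² + ln²(OS)) with OS = 0.160.
−ln 0.160 = 1.833, so ζ = 1.833/√(π² + 3.358) = 0.504.

ζ ≈ 0.504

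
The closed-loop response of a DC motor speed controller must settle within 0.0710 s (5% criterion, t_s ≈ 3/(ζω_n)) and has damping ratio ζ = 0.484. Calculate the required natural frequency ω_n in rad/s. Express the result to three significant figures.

Rearranging t_s ≈ 3/(ζω_n) gives ω_n = 3/(ζ·t_s) = 3/(0.484 × 0.0710) = 87.3 rad/s.

ω_n ≈ 87.3 rad/s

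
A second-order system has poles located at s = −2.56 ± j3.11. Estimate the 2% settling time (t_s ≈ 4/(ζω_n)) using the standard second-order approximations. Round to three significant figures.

t_s ≈ 1.56 s

For poles at −σ ± jω_d, ζω_n = σ = 2.56, so t_s ≈ 4/σ = 1.56 s.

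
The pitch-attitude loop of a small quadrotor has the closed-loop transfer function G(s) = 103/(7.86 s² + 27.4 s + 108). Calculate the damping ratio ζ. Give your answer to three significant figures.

Dividing through by 7.86: denominator becomes s² + 3.486 s + 13.74.
So ω_n = √13.74 = 3.71 rad/s and ζ = 3.486/(2·3.71) = 0.470.

ζ ≈ 0.470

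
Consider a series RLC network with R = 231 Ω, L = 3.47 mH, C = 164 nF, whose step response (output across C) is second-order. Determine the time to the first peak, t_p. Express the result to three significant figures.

For a series RLC circuit (capacitor voltage as output), ω_n = 1/√(LC) = 1/√(3.47 mH · 164 nF) = 41900 rad/s.
ζ = (R/2)·√(C/L) = (231/2)·√(164 nF/3.47 mH) = 0.794.
ω_d = ω_n√(1−ζ²) = 25500 rad/s. t_p = π/ω_d = 0.000123 s.

t_p ≈ 0.000123 s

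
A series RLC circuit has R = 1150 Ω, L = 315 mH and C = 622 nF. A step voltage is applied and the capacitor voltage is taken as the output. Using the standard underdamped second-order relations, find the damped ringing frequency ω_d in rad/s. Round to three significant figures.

For a series RLC circuit (capacitor voltage as output), ω_n = 1/√(LC) = 1/√(315 mH · 622 nF) = 2260 rad/s.
ζ = (R/2)·√(C/L) = (1150/2)·√(622 nF/315 mH) = 0.808.
The damped frequency ω_d = ω_n√(1−ζ²) = 1330 rad/s.

ω_d ≈ 1330 rad/s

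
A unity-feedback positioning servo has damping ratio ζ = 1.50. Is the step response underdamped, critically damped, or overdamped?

Since ζ = 1.50 > 1, the system is overdamped.

overdamped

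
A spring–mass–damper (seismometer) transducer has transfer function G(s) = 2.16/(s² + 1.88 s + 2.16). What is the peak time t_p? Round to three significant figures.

Matching coefficients with s² + 2ζω_n s + ω_n² gives ω_n² = 2.16 ⇒ ω_n = 1.47 rad/s, and ζ = 1.88/(2ω_n) = 0.640.
ω_d = ω_n√(1−ζ²) = 1.13 rad/s. Then t_p = π/ω_d = 2.78 s.

t_p ≈ 2.78 s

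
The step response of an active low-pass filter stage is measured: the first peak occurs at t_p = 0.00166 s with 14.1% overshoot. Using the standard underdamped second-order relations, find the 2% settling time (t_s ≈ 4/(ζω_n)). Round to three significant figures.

ζ from %OS: ζ = |ln 0.141|/√(π²+ln²0.141) = 0.529.
From t_p = π/ω_d, ω_d = π/0.00166 = 1890 rad/s, so ω_n = ω_d/√(1−ζ²) = 2230 rad/s.
t_s ≈ 4/(ζω_n) = 4/(0.529·2230) = 0.00339 s.

t_s ≈ 0.00339 s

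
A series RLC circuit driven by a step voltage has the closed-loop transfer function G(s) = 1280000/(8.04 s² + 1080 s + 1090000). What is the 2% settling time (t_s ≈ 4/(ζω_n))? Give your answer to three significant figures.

Dividing through by 8.04: denominator becomes s² + 134.3 s + 135600.
So ω_n = √135600 = 368 rad/s and ζ = 134.3/(2·368) = 0.182.
t_s ≈ 4/(ζω_n) = 0.0596 s.

t_s ≈ 0.0596 s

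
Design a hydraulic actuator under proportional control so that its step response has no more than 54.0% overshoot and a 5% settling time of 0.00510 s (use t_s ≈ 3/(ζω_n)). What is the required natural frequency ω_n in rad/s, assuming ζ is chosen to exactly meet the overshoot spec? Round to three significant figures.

From %OS = 100·exp(−πζ/√(1−ζ²)), invert to get ζ = −ln(OS)/√(π² + ln²(OS)) with OS = 0.540.
−ln 0.540 = 0.6162, so ζ = 0.6162/√(π² + 0.3797) = 0.192.
From t_s ≈ 3/(ζω_n): ω_n = 3/(ζ·t_s) = 3/(0.192·0.00510) = 3060 rad/s.

ω_n ≈ 3060 rad/s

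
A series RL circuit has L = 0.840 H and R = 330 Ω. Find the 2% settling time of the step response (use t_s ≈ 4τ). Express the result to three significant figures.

τ = L/R = 0.840/330 = 0.00255 s.
t_s ≈ 4τ = 0.0102 s.

t_s ≈ 0.0102 s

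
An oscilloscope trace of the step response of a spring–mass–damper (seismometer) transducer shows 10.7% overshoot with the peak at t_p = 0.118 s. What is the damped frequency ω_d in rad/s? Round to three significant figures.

ω_d ≈ 26.6 rad/s

t_p = π/ω_d, so ω_d = π/0.118 = 26.6 rad/s.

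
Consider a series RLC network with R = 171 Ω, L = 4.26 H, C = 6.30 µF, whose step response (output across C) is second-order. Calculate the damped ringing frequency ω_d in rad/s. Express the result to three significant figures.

For a series RLC circuit (capacitor voltage as output), ω_n = 1/√(LC) = 1/√(4.26 H · 6.30 µF) = 193 rad/s.
ζ = (R/2)·√(C/L) = (171/2)·√(6.30 µF/4.26 H) = 0.104.
ω_d = ω_n√(1−ζ²) = 192 rad/s.

ω_d ≈ 192 rad/s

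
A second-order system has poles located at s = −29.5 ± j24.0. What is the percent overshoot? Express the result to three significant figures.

%OS ≈ 2.10%

With σ = 29.5, ω_d = 24.0: ω_n = √(σ²+ω_d²) = 38.0 rad/s, ζ = σ/ω_n = 0.776.
%OS = 100 e^{−πζ/√(1−ζ²)} with ζ = 0.776 gives 2.10%.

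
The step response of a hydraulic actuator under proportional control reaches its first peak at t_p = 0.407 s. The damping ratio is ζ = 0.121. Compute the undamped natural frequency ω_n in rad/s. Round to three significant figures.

ω_n ≈ 7.78 rad/s

Peak time t_p = π/ω_d, so ω_d = π/t_p = π/0.407 = 7.72 rad/s.
ω_n = ω_d/√(1−ζ²) = 7.72/√0.985 = 7.78 rad/s.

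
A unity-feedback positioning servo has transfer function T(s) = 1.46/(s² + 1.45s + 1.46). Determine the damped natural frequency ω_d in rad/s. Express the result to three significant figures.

ω_n = √1.46 = 1.21 rad/s; ζ = 1.45/(2·1.21) = 0.600.
ω_d = ω_n√(1−ζ²) = 0.967 rad/s.

ω_d ≈ 0.967 rad/s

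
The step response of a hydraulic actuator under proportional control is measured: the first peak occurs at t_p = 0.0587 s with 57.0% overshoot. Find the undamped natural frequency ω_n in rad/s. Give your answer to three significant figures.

The overshoot fixes ζ = −ln(OS)/√(π²+ln²(OS)) = 0.176.
From t_p = π/ω_d, ω_d = π/0.0587 = 53.5 rad/s, so ω_n = ω_d/√(1−ζ²) = 54.4 rad/s.

ω_n ≈ 54.4 rad/s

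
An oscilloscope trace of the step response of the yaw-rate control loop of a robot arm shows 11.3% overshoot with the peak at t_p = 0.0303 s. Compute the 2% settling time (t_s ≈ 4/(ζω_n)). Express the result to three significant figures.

The overshoot fixes ζ = −ln(OS)/√(π²+ln²(OS)) = 0.570.
t_p = π/ω_d ⇒ ω_d = 104 rad/s; then ω_n = ω_d/√(1−ζ²) = 126 rad/s.
t_s ≈ 4/(ζω_n) = 4/(0.570·126) = 0.0556 s.

t_s ≈ 0.0556 s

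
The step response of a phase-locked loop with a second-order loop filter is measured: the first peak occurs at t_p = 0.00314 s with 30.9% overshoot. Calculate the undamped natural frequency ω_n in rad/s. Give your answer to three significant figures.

ω_n ≈ 1070 rad/s

The overshoot fixes ζ = −ln(OS)/√(π²+ln²(OS)) = 0.350.
From t_p = π/ω_d, ω_d = π/0.00314 = 1000 rad/s, so ω_n = ω_d/√(1−ζ²) = 1070 rad/s.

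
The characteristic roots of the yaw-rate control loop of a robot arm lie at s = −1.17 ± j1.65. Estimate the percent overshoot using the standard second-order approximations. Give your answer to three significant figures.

|pole| = ω_n = √(1.17² + 1.65²) = 2.02 rad/s; ζ = cos θ = σ/ω_n = 0.578.
Overshoot: exp(−π·0.578/√(1−0.578²)) = 0.108, i.e. 10.8%.

%OS ≈ 10.8%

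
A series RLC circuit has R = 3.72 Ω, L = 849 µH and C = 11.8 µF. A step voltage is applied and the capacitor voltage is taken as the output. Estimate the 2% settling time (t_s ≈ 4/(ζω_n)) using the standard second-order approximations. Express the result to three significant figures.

For a series RLC circuit (capacitor voltage as output), ω_n = 1/√(LC) = 1/√(849 µH · 11.8 µF) = 9990 rad/s.
ζ = (R/2)·√(C/L) = (3.72/2)·√(11.8 µF/849 µH) = 0.219.
t_s ≈ 4/(ζω_n) = 0.00183 s.

t_s ≈ 0.00183 s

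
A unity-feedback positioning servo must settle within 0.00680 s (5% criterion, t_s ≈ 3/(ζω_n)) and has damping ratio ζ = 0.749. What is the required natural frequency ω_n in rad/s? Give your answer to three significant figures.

ω_n ≈ 589 rad/s

Rearranging t_s ≈ 3/(ζω_n) gives ω_n = 3/(ζ·t_s) = 3/(0.749 × 0.00680) = 589 rad/s.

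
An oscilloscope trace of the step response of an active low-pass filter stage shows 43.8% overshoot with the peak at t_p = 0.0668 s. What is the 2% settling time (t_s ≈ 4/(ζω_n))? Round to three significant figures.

t_s ≈ 0.324 s

ζ from %OS: ζ = |ln 0.438|/√(π²+ln²0.438) = 0.254.
From t_p = π/ω_d, ω_d = π/0.0668 = 47.0 rad/s, so ω_n = ω_d/√(1−ζ²) = 48.6 rad/s.
t_s ≈ 4/(ζω_n) = 4/(0.254·48.6) = 0.324 s.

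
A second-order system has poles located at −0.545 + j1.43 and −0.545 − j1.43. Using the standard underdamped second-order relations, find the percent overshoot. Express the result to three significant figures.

%OS ≈ 30.2%

|pole| = ω_n = √(0.545² + 1.43²) = 1.53 rad/s; ζ = cos θ = σ/ω_n = 0.356.
Overshoot: exp(−π·0.356/√(1−0.356²)) = 0.302, i.e. 30.2%.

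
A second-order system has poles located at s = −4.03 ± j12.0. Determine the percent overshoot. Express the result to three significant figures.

%OS ≈ 34.8%

With σ = 4.03, ω_d = 12.0: ω_n = √(σ²+ω_d²) = 12.7 rad/s, ζ = σ/ω_n = 0.318.
Overshoot: exp(−π·0.318/√(1−0.318²)) = 0.348, i.e. 34.8%.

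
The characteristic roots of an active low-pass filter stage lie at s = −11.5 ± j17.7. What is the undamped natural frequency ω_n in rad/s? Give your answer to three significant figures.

ω_n ≈ 21.1 rad/s

With σ = 11.5, ω_d = 17.7: ω_n = √(σ²+ω_d²) = 21.1 rad/s, ζ = σ/ω_n = 0.545.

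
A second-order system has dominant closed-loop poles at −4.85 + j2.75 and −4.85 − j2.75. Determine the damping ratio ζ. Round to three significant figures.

With σ = 4.85, ω_d = 2.75: ω_n = √(σ²+ω_d²) = 5.58 rad/s, ζ = σ/ω_n = 0.870.

ζ ≈ 0.870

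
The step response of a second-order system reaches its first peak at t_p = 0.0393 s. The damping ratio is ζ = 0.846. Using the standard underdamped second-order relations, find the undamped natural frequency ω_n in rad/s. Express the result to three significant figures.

ω_n ≈ 150 rad/s

Peak time t_p = π/ω_d, so ω_d = π/t_p = π/0.0393 = 79.9 rad/s.
ω_n = ω_d/√(1−ζ²) = 79.9/√0.284 = 150 rad/s.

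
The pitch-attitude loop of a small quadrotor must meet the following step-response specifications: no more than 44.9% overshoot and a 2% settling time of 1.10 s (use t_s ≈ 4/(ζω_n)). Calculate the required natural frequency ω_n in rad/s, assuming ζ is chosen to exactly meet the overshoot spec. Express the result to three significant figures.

Inverting the overshoot relation: ζ = |ln 0.449|/√(π² + ln²0.449) = 0.247.
From t_s ≈ 4/(ζω_n): ω_n = 4/(ζ·t_s) = 4/(0.247·1.10) = 14.7 rad/s.

ω_n ≈ 14.7 rad/s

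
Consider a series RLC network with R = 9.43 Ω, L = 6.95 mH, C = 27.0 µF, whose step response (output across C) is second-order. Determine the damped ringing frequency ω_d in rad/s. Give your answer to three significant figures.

For a series RLC circuit (capacitor voltage as output), ω_n = 1/√(LC) = 1/√(6.95 mH · 27.0 µF) = 2310 rad/s.
ζ = (R/2)·√(C/L) = (9.43/2)·√(27.0 µF/6.95 mH) = 0.294.
ω_d = 2310·√(1 − 0.294²) = 2210 rad/s.

ω_d ≈ 2210 rad/s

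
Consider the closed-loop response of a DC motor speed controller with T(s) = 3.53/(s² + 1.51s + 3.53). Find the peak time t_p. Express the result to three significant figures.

t_p ≈ 1.83 s

Comparing the denominator to s² + 2ζω_n s + ω_n²: ω_n = √3.53 = 1.88 rad/s, and 2ζω_n = 1.51 so ζ = 1.51/(2·1.88) = 0.402.
The damped frequency ω_d = ω_n√(1−ζ²) = 1.72 rad/s. Then t_p = π/ω_d = 1.83 s.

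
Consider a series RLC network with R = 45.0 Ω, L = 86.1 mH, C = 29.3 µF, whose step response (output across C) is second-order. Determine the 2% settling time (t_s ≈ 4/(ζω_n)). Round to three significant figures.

t_s ≈ 0.0153 s

For a series RLC circuit (capacitor voltage as output), ω_n = 1/√(LC) = 1/√(86.1 mH · 29.3 µF) = 630 rad/s.
ζ = (R/2)·√(C/L) = (45.0/2)·√(29.3 µF/86.1 mH) = 0.415.
t_s ≈ 4/(ζω_n) = 0.0153 s.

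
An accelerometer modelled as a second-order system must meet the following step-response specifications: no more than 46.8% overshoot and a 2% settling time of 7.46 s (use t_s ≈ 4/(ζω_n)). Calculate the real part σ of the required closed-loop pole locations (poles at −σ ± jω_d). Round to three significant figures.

The settling-time spec alone fixes σ = ζω_n = 4/t_s = 4/7.46 = 0.536.
(Overshoot then fixes ζ = 0.235 and hence ω_d = σ·√(1−ζ²)/ζ = 2.22 rad/s.)

σ ≈ 0.536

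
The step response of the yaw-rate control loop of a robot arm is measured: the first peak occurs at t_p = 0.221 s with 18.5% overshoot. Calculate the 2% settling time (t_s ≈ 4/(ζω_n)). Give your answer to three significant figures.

ζ from %OS: ζ = |ln 0.185|/√(π²+ln²0.185) = 0.473.
t_p = π/ω_d ⇒ ω_d = 14.2 rad/s; then ω_n = ω_d/√(1−ζ²) = 16.1 rad/s.
t_s ≈ 4/(ζω_n) = 4/(0.473·16.1) = 0.524 s.

t_s ≈ 0.524 s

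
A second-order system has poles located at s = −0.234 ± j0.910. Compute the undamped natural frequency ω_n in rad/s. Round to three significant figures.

ω_n ≈ 0.940 rad/s

With σ = 0.234, ω_d = 0.910: ω_n = √(σ²+ω_d²) = 0.940 rad/s, ζ = σ/ω_n = 0.249.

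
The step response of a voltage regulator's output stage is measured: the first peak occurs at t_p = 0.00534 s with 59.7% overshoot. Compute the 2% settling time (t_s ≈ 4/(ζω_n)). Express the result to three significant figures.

The overshoot fixes ζ = −ln(OS)/√(π²+ln²(OS)) = 0.162.
t_p = π/ω_d ⇒ ω_d = 588 rad/s; then ω_n = ω_d/√(1−ζ²) = 596 rad/s.
t_s ≈ 4/(ζω_n) = 4/(0.162·596) = 0.0414 s.

t_s ≈ 0.0414 s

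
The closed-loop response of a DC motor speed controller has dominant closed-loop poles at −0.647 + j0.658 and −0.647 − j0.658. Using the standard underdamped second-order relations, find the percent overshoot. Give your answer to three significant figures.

%OS ≈ 4.55%

|pole| = ω_n = √(0.647² + 0.658²) = 0.923 rad/s; ζ = cos θ = σ/ω_n = 0.701.
Overshoot: exp(−π·0.701/√(1−0.701²)) = 0.0455, i.e. 4.55%.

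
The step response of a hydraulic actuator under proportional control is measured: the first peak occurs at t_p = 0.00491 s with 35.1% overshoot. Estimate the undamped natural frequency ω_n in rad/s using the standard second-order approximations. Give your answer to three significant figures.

From the overshoot, ζ = −ln(OS)/√(π²+ln²(OS)) = 0.316.
From t_p = π/ω_d, ω_d = π/0.00491 = 640 rad/s, so ω_n = ω_d/√(1−ζ²) = 674 rad/s.

ω_n ≈ 674 rad/s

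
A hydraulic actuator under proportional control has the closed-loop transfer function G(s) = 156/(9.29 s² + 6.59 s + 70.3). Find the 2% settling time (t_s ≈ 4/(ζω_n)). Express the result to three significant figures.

t_s ≈ 11.3 s

Dividing through by 9.29: denominator becomes s² + 0.7094 s + 7.567.
So ω_n = √7.567 = 2.75 rad/s and ζ = 0.7094/(2·2.75) = 0.129.
t_s ≈ 4/(ζω_n) = 11.3 s.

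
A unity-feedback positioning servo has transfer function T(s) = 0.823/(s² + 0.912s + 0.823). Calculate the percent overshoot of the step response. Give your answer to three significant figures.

%OS ≈ 16.1%

ω_n = √0.823 = 0.907 rad/s; ζ = 0.912/(2·0.907) = 0.503.
%OS = 100·exp(−πζ/√(1−ζ²)) = 16.1%.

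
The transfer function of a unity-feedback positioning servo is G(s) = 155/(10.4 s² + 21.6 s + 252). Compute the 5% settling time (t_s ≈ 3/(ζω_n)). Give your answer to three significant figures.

t_s ≈ 2.89 s

Dividing through by 10.4: denominator becomes s² + 2.077 s + 24.23.
So ω_n = √24.23 = 4.92 rad/s and ζ = 2.077/(2·4.92) = 0.211.
t_s ≈ 3/(ζω_n) = 2.89 s.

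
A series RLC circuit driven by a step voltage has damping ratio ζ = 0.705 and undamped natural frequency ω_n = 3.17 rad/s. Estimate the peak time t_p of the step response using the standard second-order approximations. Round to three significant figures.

t_p ≈ 1.40 s

The damped frequency is ω_d = ω_n√(1−ζ²) = 3.17·√(1−0.497) = 2.25 rad/s.
Peak time t_p = π/ω_d = π/2.25 = 1.40 s.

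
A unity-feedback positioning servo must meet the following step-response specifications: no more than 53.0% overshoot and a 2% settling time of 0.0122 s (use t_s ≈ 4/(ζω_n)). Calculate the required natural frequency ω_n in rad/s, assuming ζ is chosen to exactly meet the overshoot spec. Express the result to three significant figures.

Inverting the overshoot relation: ζ = |ln 0.530|/√(π² + ln²0.530) = 0.198.
From t_s ≈ 4/(ζω_n): ω_n = 4/(ζ·t_s) = 4/(0.198·0.0122) = 1660 rad/s.

ω_n ≈ 1660 rad/s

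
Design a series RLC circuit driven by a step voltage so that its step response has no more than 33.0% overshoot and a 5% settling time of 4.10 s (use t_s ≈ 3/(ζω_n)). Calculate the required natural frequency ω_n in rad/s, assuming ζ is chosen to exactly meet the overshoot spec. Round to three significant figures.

From %OS = 100·exp(−πζ/√(1−ζ²)), invert to get ζ = −ln(OS)/√(π² + ln²(OS)) with OS = 0.330.
−ln 0.330 = 1.109, so ζ = 1.109/√(π² + 1.229) = 0.333.
From t_s ≈ 3/(ζω_n): ω_n = 3/(ζ·t_s) = 3/(0.333·4.10) = 2.20 rad/s.

ω_n ≈ 2.20 rad/s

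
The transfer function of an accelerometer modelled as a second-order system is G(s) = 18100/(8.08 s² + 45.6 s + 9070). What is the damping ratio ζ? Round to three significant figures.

Dividing through by 8.08: denominator becomes s² + 5.644 s + 1123.
So ω_n = √1123 = 33.5 rad/s and ζ = 5.644/(2·33.5) = 0.0842.

ζ ≈ 0.0842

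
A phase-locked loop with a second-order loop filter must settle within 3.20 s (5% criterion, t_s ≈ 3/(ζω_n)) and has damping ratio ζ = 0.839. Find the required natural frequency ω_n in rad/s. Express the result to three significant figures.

ω_n ≈ 1.12 rad/s

Rearranging t_s ≈ 3/(ζω_n) gives ω_n = 3/(ζ·t_s) = 3/(0.839 × 3.20) = 1.12 rad/s.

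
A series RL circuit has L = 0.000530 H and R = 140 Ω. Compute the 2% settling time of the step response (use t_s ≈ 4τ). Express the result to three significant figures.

t_s ≈ 0.0000151 s

τ = L/R = 0.000530/140 = 0.00000379 s.
t_s ≈ 4τ = 0.0000151 s.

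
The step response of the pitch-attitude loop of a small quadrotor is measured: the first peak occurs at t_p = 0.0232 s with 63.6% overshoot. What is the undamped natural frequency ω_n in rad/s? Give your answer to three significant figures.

ζ from %OS: ζ = |ln 0.636|/√(π²+ln²0.636) = 0.143.
From t_p = π/ω_d, ω_d = π/0.0232 = 135 rad/s, so ω_n = ω_d/√(1−ζ²) = 137 rad/s.

ω_n ≈ 137 rad/s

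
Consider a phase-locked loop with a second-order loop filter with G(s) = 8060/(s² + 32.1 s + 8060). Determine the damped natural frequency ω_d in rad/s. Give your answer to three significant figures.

ω_d ≈ 88.3 rad/s

Matching coefficients with s² + 2ζω_n s + ω_n² gives ω_n² = 8060 ⇒ ω_n = 89.8 rad/s, and ζ = 32.1/(2ω_n) = 0.179.
The damped frequency ω_d = ω_n√(1−ζ²) = 88.3 rad/s.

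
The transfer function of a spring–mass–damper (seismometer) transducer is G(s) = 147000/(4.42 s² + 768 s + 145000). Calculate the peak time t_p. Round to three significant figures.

t_p ≈ 0.0198 s

Dividing through by 4.42: denominator becomes s² + 173.8 s + 32810.
So ω_n = √32810 = 181 rad/s and ζ = 173.8/(2·181) = 0.480.
ω_d = ω_n√(1−ζ²) = 159 rad/s. t_p = π/ω_d = 0.0198 s.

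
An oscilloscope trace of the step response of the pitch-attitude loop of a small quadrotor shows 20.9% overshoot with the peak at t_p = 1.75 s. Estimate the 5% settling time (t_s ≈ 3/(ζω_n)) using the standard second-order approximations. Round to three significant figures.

t_s ≈ 3.35 s

ζ from %OS: ζ = |ln 0.209|/√(π²+ln²0.209) = 0.446.
t_p = π/ω_d ⇒ ω_d = 1.80 rad/s; then ω_n = ω_d/√(1−ζ²) = 2.01 rad/s.
t_s ≈ 3/(ζω_n) = 3/(0.446·2.01) = 3.35 s.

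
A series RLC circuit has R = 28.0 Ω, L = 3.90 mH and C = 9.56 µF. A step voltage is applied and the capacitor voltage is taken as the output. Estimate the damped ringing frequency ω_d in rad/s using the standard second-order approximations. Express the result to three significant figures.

For a series RLC circuit (capacitor voltage as output), ω_n = 1/√(LC) = 1/√(3.90 mH · 9.56 µF) = 5180 rad/s.
ζ = (R/2)·√(C/L) = (28.0/2)·√(9.56 µF/3.90 mH) = 0.693.
ω_d = 5180·√(1 − 0.693²) = 3730 rad/s.

ω_d ≈ 3730 rad/s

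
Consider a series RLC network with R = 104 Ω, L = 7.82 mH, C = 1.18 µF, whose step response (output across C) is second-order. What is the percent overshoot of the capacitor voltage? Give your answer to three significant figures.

For a series RLC circuit (capacitor voltage as output), ω_n = 1/√(LC) = 1/√(7.82 mH · 1.18 µF) = 10400 rad/s.
ζ = (R/2)·√(C/L) = (104/2)·√(1.18 µF/7.82 mH) = 0.639.
%OS = 100 e^{−πζ/√(1−ζ²)} with ζ = 0.639 gives 7.37%.

%OS ≈ 7.37%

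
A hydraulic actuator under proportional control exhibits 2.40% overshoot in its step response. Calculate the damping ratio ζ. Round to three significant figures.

ζ ≈ 0.765

From %OS = 100·exp(−πζ/√(1−ζ²)), invert to get ζ = −ln(OS)/√(π² + ln²(OS)) with OS = 0.0240.
−ln 0.0240 = 3.730, so ζ = 3.730/√(π² + 13.91) = 0.765.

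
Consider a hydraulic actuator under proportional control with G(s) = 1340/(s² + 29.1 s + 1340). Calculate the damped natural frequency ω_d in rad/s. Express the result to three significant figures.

Comparing the denominator to s² + 2ζω_n s + ω_n²: ω_n = √1340 = 36.6 rad/s, and 2ζω_n = 29.1 so ζ = 29.1/(2·36.6) = 0.397.
The damped frequency ω_d = ω_n√(1−ζ²) = 33.6 rad/s.

ω_d ≈ 33.6 rad/s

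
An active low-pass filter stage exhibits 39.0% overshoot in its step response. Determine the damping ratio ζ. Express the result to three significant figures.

ζ ≈ 0.287

Inverting the overshoot relation: ζ = |ln 0.390|/√(π² + ln²0.390) = 0.287.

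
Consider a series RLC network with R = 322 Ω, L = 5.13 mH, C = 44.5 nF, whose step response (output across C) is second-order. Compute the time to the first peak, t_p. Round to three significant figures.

For a series RLC circuit (capacitor voltage as output), ω_n = 1/√(LC) = 1/√(5.13 mH · 44.5 nF) = 66200 rad/s.
ζ = (R/2)·√(C/L) = (322/2)·√(44.5 nF/5.13 mH) = 0.474.
ω_d = 66200·√(1 − 0.474²) = 58300 rad/s. t_p = π/ω_d = 0.0000539 s.

t_p ≈ 0.0000539 s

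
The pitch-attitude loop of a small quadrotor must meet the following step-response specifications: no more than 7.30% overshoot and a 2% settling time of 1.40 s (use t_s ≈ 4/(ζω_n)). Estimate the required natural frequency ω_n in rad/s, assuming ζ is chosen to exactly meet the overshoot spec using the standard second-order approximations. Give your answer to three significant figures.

ω_n ≈ 4.46 rad/s

Inverting the overshoot relation: ζ = |ln 0.0730|/√(π² + ln²0.0730) = 0.640.
From t_s ≈ 4/(ζω_n): ω_n = 4/(ζ·t_s) = 4/(0.640·1.40) = 4.46 rad/s.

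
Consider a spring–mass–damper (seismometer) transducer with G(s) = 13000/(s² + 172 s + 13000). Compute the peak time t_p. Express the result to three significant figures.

t_p ≈ 0.0420 s

ω_n = √13000 = 114 rad/s; ζ = 172/(2·114) = 0.754.
ω_d = 114·√(1 − 0.754²) = 74.9 rad/s. Then t_p = π/ω_d = 0.0420 s.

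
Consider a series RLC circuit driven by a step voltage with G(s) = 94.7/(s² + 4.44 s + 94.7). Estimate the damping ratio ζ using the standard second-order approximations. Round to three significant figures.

Matching coefficients with s² + 2ζω_n s + ω_n² gives ω_n² = 94.7 ⇒ ω_n = 9.73 rad/s, and ζ = 4.44/(2ω_n) = 0.228.

ζ ≈ 0.228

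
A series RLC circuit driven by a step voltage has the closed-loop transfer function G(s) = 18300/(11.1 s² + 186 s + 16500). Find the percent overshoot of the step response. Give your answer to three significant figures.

Dividing through by 11.1: denominator becomes s² + 16.76 s + 1486.
So ω_n = √1486 = 38.6 rad/s and ζ = 16.76/(2·38.6) = 0.217.
%OS = 100 e^{−πζ/√(1−ζ²)} with ζ = 0.217 gives 49.7%.

%OS ≈ 49.7%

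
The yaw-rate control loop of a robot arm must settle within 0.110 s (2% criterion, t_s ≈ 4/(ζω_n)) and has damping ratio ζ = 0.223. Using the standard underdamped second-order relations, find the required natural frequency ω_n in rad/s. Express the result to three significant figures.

ω_n ≈ 163 rad/s

Rearranging t_s ≈ 4/(ζω_n) gives ω_n = 4/(ζ·t_s) = 4/(0.223 × 0.110) = 163 rad/s.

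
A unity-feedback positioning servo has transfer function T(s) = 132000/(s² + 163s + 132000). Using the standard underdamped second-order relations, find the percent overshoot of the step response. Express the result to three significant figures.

%OS ≈ 48.5%

Comparing the denominator to s² + 2ζω_n s + ω_n²: ω_n = √132000 = 363 rad/s, and 2ζω_n = 163 so ζ = 163/(2·363) = 0.224.
%OS = 100·exp(−πζ/√(1−ζ²)) = 48.5%.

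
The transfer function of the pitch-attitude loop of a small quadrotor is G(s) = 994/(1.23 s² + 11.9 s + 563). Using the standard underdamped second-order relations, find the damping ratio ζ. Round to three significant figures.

ζ ≈ 0.226

Dividing through by 1.23: denominator becomes s² + 9.675 s + 457.7.
So ω_n = √457.7 = 21.4 rad/s and ζ = 9.675/(2·21.4) = 0.226.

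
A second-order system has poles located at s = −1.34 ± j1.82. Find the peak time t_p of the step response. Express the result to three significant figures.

t_p = π/ω_d with ω_d = 1.82 (the imaginary part), so t_p = 1.73 s.

t_p ≈ 1.73 s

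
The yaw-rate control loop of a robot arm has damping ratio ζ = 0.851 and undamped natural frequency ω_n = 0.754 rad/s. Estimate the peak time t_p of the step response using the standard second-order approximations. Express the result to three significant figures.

The damped frequency is ω_d = ω_n√(1−ζ²) = 0.754·√(1−0.724) = 0.396 rad/s.
Peak time t_p = π/ω_d = π/0.396 = 7.93 s.

t_p ≈ 7.93 s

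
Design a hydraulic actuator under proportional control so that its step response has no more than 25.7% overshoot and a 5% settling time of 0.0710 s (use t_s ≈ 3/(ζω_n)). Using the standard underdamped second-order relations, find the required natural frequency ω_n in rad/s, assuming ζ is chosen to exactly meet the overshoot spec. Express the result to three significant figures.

From %OS = 100·exp(−πζ/√(1−ζ²)), invert to get ζ = −ln(OS)/√(π² + ln²(OS)) with OS = 0.257.
−ln 0.257 = 1.359, so ζ = 1.359/√(π² + 1.846) = 0.397.
From t_s ≈ 3/(ζω_n): ω_n = 3/(ζ·t_s) = 3/(0.397·0.0710) = 106 rad/s.

ω_n ≈ 106 rad/s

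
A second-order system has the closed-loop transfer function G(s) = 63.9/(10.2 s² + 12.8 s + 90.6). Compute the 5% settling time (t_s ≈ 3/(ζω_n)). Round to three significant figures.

t_s ≈ 4.78 s

Dividing through by 10.2: denominator becomes s² + 1.255 s + 8.882.
So ω_n = √8.882 = 2.98 rad/s and ζ = 1.255/(2·2.98) = 0.211.
t_s ≈ 3/(ζω_n) = 4.78 s.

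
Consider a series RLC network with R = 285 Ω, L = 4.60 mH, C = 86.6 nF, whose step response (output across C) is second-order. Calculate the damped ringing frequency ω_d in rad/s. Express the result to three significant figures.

ω_d ≈ 39400 rad/s

For a series RLC circuit (capacitor voltage as output), ω_n = 1/√(LC) = 1/√(4.60 mH · 86.6 nF) = 50100 rad/s.
ζ = (R/2)·√(C/L) = (285/2)·√(86.6 nF/4.60 mH) = 0.618.
ω_d = 50100·√(1 − 0.618²) = 39400 rad/s.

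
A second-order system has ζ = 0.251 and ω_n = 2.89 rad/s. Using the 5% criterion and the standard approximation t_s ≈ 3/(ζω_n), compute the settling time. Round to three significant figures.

t_s ≈ 4.14 s

t_s ≈ 3/(ζω_n) = 3/(0.251 × 2.89) = 4.14 s.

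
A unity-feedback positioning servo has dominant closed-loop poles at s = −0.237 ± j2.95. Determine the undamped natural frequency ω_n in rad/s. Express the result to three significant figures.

ω_n ≈ 2.96 rad/s

|pole| = ω_n = √(0.237² + 2.95²) = 2.96 rad/s; ζ = cos θ = σ/ω_n = 0.0801.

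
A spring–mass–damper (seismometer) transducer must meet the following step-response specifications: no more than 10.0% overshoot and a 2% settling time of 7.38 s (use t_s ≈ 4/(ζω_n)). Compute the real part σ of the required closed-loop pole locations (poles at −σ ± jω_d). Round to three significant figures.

The settling-time spec alone fixes σ = ζω_n = 4/t_s = 4/7.38 = 0.542.
(Overshoot then fixes ζ = 0.591 and hence ω_d = σ·√(1−ζ²)/ζ = 0.739 rad/s.)

σ ≈ 0.542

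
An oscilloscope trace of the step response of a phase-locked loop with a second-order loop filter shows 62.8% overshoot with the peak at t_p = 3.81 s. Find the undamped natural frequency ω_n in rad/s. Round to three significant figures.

From the overshoot, ζ = −ln(OS)/√(π²+ln²(OS)) = 0.146.
t_p = π/ω_d ⇒ ω_d = 0.825 rad/s; then ω_n = ω_d/√(1−ζ²) = 0.834 rad/s.

ω_n ≈ 0.834 rad/s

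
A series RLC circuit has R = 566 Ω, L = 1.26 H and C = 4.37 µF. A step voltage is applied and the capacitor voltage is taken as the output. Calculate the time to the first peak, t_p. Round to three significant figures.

For a series RLC circuit (capacitor voltage as output), ω_n = 1/√(LC) = 1/√(1.26 H · 4.37 µF) = 426 rad/s.
ζ = (R/2)·√(C/L) = (566/2)·√(4.37 µF/1.26 H) = 0.527.
ω_d = ω_n√(1−ζ²) = 362 rad/s. t_p = π/ω_d = 0.00867 s.

t_p ≈ 0.00867 s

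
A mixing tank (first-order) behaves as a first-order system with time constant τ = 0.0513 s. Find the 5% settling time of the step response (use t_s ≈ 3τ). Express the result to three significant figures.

t_s ≈ 3τ = 0.154 s.

t_s ≈ 0.154 s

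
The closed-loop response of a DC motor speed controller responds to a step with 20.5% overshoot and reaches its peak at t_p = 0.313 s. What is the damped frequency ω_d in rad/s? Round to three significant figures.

t_p = π/ω_d, so ω_d = π/0.313 = 10.0 rad/s.

ω_d ≈ 10.0 rad/s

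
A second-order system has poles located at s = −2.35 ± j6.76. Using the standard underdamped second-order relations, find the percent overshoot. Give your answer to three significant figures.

%OS ≈ 33.6%

|pole| = ω_n = √(2.35² + 6.76²) = 7.16 rad/s; ζ = cos θ = σ/ω_n = 0.328.
Overshoot: exp(−π·0.328/√(1−0.328²)) = 0.336, i.e. 33.6%.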